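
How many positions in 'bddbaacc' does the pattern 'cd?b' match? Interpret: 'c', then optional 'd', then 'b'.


Pattern: cd?b means 'c', then optional 'd', then 'b'.
Scanning 'bddbaacc' position-by-position:
  Pos 0: window 'bdd' -> no
  Pos 1: window 'ddb' -> no
  Pos 2: window 'dba' -> no
  Pos 3: window 'baa' -> no
  Pos 4: window 'aac' -> no
  Pos 5: window 'acc' -> no
  Pos 6: window 'cc' -> no
  Pos 7: window 'c' -> no
Total matches: 0

0


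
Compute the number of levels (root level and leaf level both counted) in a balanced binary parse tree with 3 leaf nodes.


In a balanced binary tree with n leaves the deepest leaf is ceil(log2(n)) edges below the root,
so counting node levels inclusive of root and leaves gives ceil(log2(n)) + 1 levels.
log2(3) = 1.5850
ceil(1.5850) = 2
levels = 2 + 1 = 3

3


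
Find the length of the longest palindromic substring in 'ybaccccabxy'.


Scanning 'ybaccccabxy' for palindromic substrings.
Substring at positions 1-8: 'baccccab'.
Check: reverse('baccccab') = 'baccccab' -> palindrome confirmed.
Neighbouring characters ('y' / 'x') break symmetry, so it cannot extend further.
No longer palindromic substring exists; longest length = 8

8


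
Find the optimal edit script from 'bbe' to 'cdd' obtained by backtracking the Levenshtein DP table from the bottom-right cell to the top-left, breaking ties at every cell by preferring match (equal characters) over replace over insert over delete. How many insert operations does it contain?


Edit distance = 3. Backtracking from cell (3, 3) with preference match > replace > insert > delete,
then listing the resulting alignment 'bbe' -> 'cdd' left to right:
  Step 1: replace b->c
  Step 2: replace b->d
  Step 3: replace e->d
Total insertions: 0

0


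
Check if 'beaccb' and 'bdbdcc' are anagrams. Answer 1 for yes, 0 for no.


Sort characters of 'beaccb': 'abbcce'
Sort characters of 'bdbdcc': 'bbccdd'
Sorted forms differ -> they are NOT anagrams
Result: 0

0


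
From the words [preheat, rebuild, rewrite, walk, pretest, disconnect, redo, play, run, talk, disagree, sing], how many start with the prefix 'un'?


Checking each word for prefix 'un':
  'preheat' -> no (count: 0)
  'rebuild' -> no (count: 0)
  'rewrite' -> no (count: 0)
  'walk' -> no (count: 0)
  'pretest' -> no (count: 0)
  'disconnect' -> no (count: 0)
  'redo' -> no (count: 0)
  'play' -> no (count: 0)
  'run' -> no (count: 0)
  'talk' -> no (count: 0)
  'disagree' -> no (count: 0)
  'sing' -> no (count: 0)
Total with prefix 'un': 0

0


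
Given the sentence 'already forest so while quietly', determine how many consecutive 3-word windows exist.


Word trigrams from [5] words:
  Trigram 1: (already forest so)
  Trigram 2: (forest so while)
  Trigram 3: (so while quietly)
Total word trigrams: 5 - 2 = 3

3


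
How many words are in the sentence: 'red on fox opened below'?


Counting words by splitting on spaces:
  Word 1: 'red'
  Word 2: 'on'
  Word 3: 'fox'
  Word 4: 'opened'
  Word 5: 'below'
Total words: 5

5


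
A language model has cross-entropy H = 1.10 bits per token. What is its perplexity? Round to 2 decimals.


Perplexity formula: PP = 2^H
H = 1.10
PP = 2^1.10
Decompose: 2^1.10 = 2^1 * 2^0.10
2^1 = 2, 2^0.10 ~ 1.0717735
PP ~ 2 * 1.0717735 = 2.1435470
Rounded to 2 decimals: 2.14

2.14


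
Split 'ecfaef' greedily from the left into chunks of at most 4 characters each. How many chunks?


'ecfaef' has 6 characters.
Chunking with max size 4:
  Chunk 1: 'ecfa' (positions 0-3)
  Chunk 2: 'ef' (positions 4-5)
Total chunks: ceil(6 / 4) = 2

2


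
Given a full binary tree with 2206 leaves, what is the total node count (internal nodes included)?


Leaf nodes (terminals): 2206
Internal nodes = n - 1 = 2206 - 1 = 2205
Total = leaves + internal = 2206 + 2205 = 4411

4411


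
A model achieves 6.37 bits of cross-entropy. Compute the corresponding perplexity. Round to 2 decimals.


Perplexity formula: PP = 2^H
H = 6.37
PP = 2^6.37
Decompose: 2^6.37 = 2^6 * 2^0.37
2^6 = 64, 2^0.37 ~ 1.2923528
PP ~ 64 * 1.2923528 = 82.7105792
Rounded to 2 decimals: 82.71

82.71


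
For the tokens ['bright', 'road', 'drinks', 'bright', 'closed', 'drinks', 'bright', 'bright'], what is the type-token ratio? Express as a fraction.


Tokens: 8
Unique types: ('bright', 'closed', 'drinks', 'road') = 4
TTR = 4/8
Simplify: divide both by 4 -> 1/2
TTR = 1/2

1/2


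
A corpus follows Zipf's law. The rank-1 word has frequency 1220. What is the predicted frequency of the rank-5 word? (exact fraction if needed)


Zipf's law: freq(rank) = f1 / rank
f1 = 1220, rank = 5
freq = 1220 / 5
= 244

244


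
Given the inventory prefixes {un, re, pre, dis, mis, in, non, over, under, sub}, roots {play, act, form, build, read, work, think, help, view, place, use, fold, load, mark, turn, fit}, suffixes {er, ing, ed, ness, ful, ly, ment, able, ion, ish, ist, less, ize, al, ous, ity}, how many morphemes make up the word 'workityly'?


Segmenting 'workityly' against the inventory:
  'work' -> root (morpheme 1)
  'ity' -> suffix (morpheme 2)
  'ly' -> suffix (morpheme 3)
Total morphemes: 3

3


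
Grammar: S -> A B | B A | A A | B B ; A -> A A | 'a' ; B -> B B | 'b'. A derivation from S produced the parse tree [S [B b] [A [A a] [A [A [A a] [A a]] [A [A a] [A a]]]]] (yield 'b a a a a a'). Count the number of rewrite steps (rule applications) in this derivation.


Every bracketed nonterminal node [X ...] in the tree is produced by exactly one rule application.
Reading the tree off as a leftmost derivation:
  Step 1: S  =>  B A   (applied S -> B A)
  Step 2: B A  =>  b A   (applied B -> b)
  Step 3: b A  =>  b A A   (applied A -> A A)
  Step 4: b A A  =>  b a A   (applied A -> a)
  Step 5: b a A  =>  b a A A   (applied A -> A A)
  Step 6: b a A A  =>  b a A A A   (applied A -> A A)
  Step 7: b a A A A  =>  b a a A A   (applied A -> a)
  Step 8: b a a A A  =>  b a a a A   (applied A -> a)
  Step 9: b a a a A  =>  b a a a A A   (applied A -> A A)
  Step 10: b a a a A A  =>  b a a a a A   (applied A -> a)
  Step 11: b a a a a A  =>  b a a a a a   (applied A -> a)
Final yield: b a a a a a
Total rewrite steps: 11

11


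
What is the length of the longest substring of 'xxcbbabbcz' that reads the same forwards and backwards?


Scanning 'xxcbbabbcz' for palindromic substrings.
Substring at positions 2-8: 'cbbabbc'.
Check: reverse('cbbabbc') = 'cbbabbc' -> palindrome confirmed.
Neighbouring characters ('x' / 'z') break symmetry, so it cannot extend further.
No longer palindromic substring exists; longest length = 7

7


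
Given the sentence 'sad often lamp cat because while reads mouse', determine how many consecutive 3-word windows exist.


Word trigrams from [8] words:
  Trigram 1: (sad often lamp)
  Trigram 2: (often lamp cat)
  Trigram 3: (lamp cat because)
  Trigram 4: (cat because while)
  Trigram 5: (because while reads)
  Trigram 6: (while reads mouse)
Total word trigrams: 8 - 2 = 6

6


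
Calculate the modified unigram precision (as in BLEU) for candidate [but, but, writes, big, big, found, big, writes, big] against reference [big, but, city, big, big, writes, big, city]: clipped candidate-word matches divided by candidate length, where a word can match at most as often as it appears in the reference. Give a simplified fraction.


Reference word counts: {'big': 4, 'but': 1, 'city': 2, 'writes': 1}
Checking each candidate word (with clipping):
  'but' -> in reference (ref count 1, used 1/1) -> match (matches: 1)
  'but' -> ref count 1 already used up (1/1) -> clipped, no match (matches: 1)
  'writes' -> in reference (ref count 1, used 1/1) -> match (matches: 2)
  'big' -> in reference (ref count 4, used 1/4) -> match (matches: 3)
  'big' -> in reference (ref count 4, used 2/4) -> match (matches: 4)
  'found' -> not in reference -> no match (matches: 4)
  'big' -> in reference (ref count 4, used 3/4) -> match (matches: 5)
  'writes' -> ref count 1 already used up (1/1) -> clipped, no match (matches: 5)
  'big' -> in reference (ref count 4, used 4/4) -> match (matches: 6)
Clipped matches: 6, Candidate length: 9
Precision = 6/9 = 2/3

2/3


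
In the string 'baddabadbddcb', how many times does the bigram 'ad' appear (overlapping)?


Scanning 'baddabadbddcb' for bigram 'ad':
  Position 0: 'ba' -> no
  Position 1: 'ad' -> MATCH
  Position 2: 'dd' -> no
  Position 3: 'da' -> no
  Position 4: 'ab' -> no
  Position 5: 'ba' -> no
  Position 6: 'ad' -> MATCH
  Position 7: 'db' -> no
  Position 8: 'bd' -> no
  Position 9: 'dd' -> no
  Position 10: 'dc' -> no
  Position 11: 'cb' -> no
Total matches: 2

2


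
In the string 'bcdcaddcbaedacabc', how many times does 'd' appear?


Scanning 'bcdcaddcbaedacabc' for 'd':
  Position 2: 'd' -> MATCH (count: 1)
  Position 5: 'd' -> MATCH (count: 2)
  Position 6: 'd' -> MATCH (count: 3)
  Position 11: 'd' -> MATCH (count: 4)
Total occurrences of 'd': 4

4


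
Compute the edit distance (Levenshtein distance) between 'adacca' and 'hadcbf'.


Building DP table for s1='adacca' (len 6) and s2='hadcbf' (len 6):
       h  a  d  c  b  f
    0  1  2  3  4  5  6
  a 1  1  1  2  3  4  5
  d 2  2  2  1  2  3  4
  a 3  3  2  2  2  3  4
  c 4  4  3  3  2  3  4
  c 5  5  4  4  3  3  4
  a 6  6  5  5  4  4  4
Edit distance = dp[6][6] = 4

4


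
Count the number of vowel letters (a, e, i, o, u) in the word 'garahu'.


Scanning each character of 'garahu':
  Position 1: 'g' -> consonant (running count: 0)
  Position 2: 'a' -> vowel (running count: 1)
  Position 3: 'r' -> consonant (running count: 1)
  Position 4: 'a' -> vowel (running count: 2)
  Position 5: 'h' -> consonant (running count: 2)
  Position 6: 'u' -> vowel (running count: 3)
Total vowels: 3

3


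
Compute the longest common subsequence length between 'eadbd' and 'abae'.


DP table for LCS of 'eadbd' and 'abae':
       a  b  a  e
    0  0  0  0  0
  e 0  0  0  0  1
  a 0  1  1  1  1
  d 0  1  1  1  1
  b 0  1  2  2  2
  d 0  1  2  2  2
LCS: 'ab'
LCS length = 2

2


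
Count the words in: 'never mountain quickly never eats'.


Counting words by splitting on spaces:
  Word 1: 'never'
  Word 2: 'mountain'
  Word 3: 'quickly'
  Word 4: 'never'
  Word 5: 'eats'
Total words: 5

5


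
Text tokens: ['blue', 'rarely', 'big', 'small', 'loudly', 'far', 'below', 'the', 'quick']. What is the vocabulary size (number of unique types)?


Listing all tokens and tracking unique types:
  Token 1: 'blue' -> NEW (unique so far: 1)
  Token 2: 'rarely' -> NEW (unique so far: 2)
  Token 3: 'big' -> NEW (unique so far: 3)
  Token 4: 'small' -> NEW (unique so far: 4)
  Token 5: 'loudly' -> NEW (unique so far: 5)
  Token 6: 'far' -> NEW (unique so far: 6)
  Token 7: 'below' -> NEW (unique so far: 7)
  Token 8: 'the' -> NEW (unique so far: 8)
  Token 9: 'quick' -> NEW (unique so far: 9)
Unique types: ('below', 'big', 'blue', 'far', 'loudly', 'quick', 'rarely', 'small', 'the')
Vocabulary size: 9

9


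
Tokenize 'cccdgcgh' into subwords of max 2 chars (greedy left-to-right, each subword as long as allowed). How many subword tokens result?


'cccdgcgh' has 8 characters.
Chunking with max size 2:
  Chunk 1: 'cc' (positions 0-1)
  Chunk 2: 'cd' (positions 2-3)
  Chunk 3: 'gc' (positions 4-5)
  Chunk 4: 'gh' (positions 6-7)
Total chunks: ceil(8 / 2) = 4

4


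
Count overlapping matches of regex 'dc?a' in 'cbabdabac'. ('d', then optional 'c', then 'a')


Pattern: dc?a means 'd', then optional 'c', then 'a'.
Scanning 'cbabdabac' position-by-position:
  Pos 0: window 'cba' -> no
  Pos 1: window 'bab' -> no
  Pos 2: window 'abd' -> no
  Pos 3: window 'bda' -> no
  Pos 4: window 'dab' -> MATCH
  Pos 5: window 'aba' -> no
  Pos 6: window 'bac' -> no
  Pos 7: window 'ac' -> no
  Pos 8: window 'c' -> no
Total matches: 1

1


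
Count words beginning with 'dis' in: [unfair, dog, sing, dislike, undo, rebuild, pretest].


Checking each word for prefix 'dis':
  'unfair' -> no (count: 0)
  'dog' -> no (count: 0)
  'sing' -> no (count: 0)
  'dislike' -> YES, starts with 'dis' (count: 1)
  'undo' -> no (count: 1)
  'rebuild' -> no (count: 1)
  'pretest' -> no (count: 1)
Total with prefix 'dis': 1

1


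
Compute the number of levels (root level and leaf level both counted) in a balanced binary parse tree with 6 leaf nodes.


In a balanced binary tree with n leaves the deepest leaf is ceil(log2(n)) edges below the root,
so counting node levels inclusive of root and leaves gives ceil(log2(n)) + 1 levels.
log2(6) = 2.5850
ceil(2.5850) = 3
levels = 3 + 1 = 4

4


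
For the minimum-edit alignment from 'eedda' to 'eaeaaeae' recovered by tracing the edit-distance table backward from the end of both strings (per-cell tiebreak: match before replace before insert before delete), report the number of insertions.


Edit distance = 5. Backtracking from cell (5, 8) with preference match > replace > insert > delete,
then listing the resulting alignment 'eedda' -> 'eaeaaeae' left to right:
  Step 1: keep 'e'
  Step 2: insert 'a' [insertion #1]
  Step 3: keep 'e'
  Step 4: insert 'a' [insertion #2]
  Step 5: replace d->a
  Step 6: replace d->e
  Step 7: keep 'a'
  Step 8: insert 'e' [insertion #3]
Total insertions: 3

3


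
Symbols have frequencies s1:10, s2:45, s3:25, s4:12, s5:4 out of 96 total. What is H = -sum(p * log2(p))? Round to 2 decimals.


Computing entropy H = -sum(p_i * log2(p_i)):
  s1: p = 10/96 = 0.1042, -p*log2(p) = 0.3399
  s2: p = 45/96 = 0.4688, -p*log2(p) = 0.5124
  s3: p = 25/96 = 0.2604, -p*log2(p) = 0.5055
  s4: p = 12/96 = 0.1250, -p*log2(p) = 0.3750
  s5: p = 4/96 = 0.0417, -p*log2(p) = 0.1910
H = sum of terms = 1.9238
Rounded to 2 decimals: 1.92

1.92


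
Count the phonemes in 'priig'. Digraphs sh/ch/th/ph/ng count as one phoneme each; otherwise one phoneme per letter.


Parsing 'priig' greedily, digraphs first:
  'p' -> consonant phoneme (phonemes so far: 1)
  'r' -> consonant phoneme (phonemes so far: 2)
  'i' -> vowel phoneme (phonemes so far: 3)
  'i' -> vowel phoneme (phonemes so far: 4)
  'g' -> consonant phoneme (phonemes so far: 5)
Total phonemes: 5

5


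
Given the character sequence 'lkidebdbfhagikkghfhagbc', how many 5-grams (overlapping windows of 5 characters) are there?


String 'lkidebdbfhagikkghfhagbc' has length L = 23.
Number of overlapping n-grams = L - n + 1
Substituting: 23 - 5 + 1 = 19

19


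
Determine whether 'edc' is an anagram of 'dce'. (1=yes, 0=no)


Sort characters of 'edc': 'cde'
Sort characters of 'dce': 'cde'
Sorted forms match -> they ARE anagrams
Result: 1

1


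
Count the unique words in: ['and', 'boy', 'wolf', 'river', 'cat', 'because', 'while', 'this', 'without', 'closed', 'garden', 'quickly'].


Listing all tokens and tracking unique types:
  Token 1: 'and' -> NEW (unique so far: 1)
  Token 2: 'boy' -> NEW (unique so far: 2)
  Token 3: 'wolf' -> NEW (unique so far: 3)
  Token 4: 'river' -> NEW (unique so far: 4)
  Token 5: 'cat' -> NEW (unique so far: 5)
  Token 6: 'because' -> NEW (unique so far: 6)
  Token 7: 'while' -> NEW (unique so far: 7)
  Token 8: 'this' -> NEW (unique so far: 8)
  Token 9: 'without' -> NEW (unique so far: 9)
  Token 10: 'closed' -> NEW (unique so far: 10)
  Token 11: 'garden' -> NEW (unique so far: 11)
  Token 12: 'quickly' -> NEW (unique so far: 12)
Unique types: ('and', 'because', 'boy', 'cat', 'closed', 'garden', 'quickly', 'river', 'this', 'while', 'without', 'wolf')
Vocabulary size: 12

12


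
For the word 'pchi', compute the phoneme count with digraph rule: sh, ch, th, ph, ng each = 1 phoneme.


Parsing 'pchi' greedily, digraphs first:
  'p' -> consonant phoneme (phonemes so far: 1)
  'ch' -> digraph (1 consonant phoneme) (phonemes so far: 2)
  'i' -> vowel phoneme (phonemes so far: 3)
Total phonemes: 3

3


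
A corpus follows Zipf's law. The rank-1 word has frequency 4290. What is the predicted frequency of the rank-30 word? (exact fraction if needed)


Zipf's law: freq(rank) = f1 / rank
f1 = 4290, rank = 30
freq = 4290 / 30
= 143

143


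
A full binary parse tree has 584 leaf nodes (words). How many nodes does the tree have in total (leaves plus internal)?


Leaf nodes (terminals): 584
Internal nodes = n - 1 = 584 - 1 = 583
Total = leaves + internal = 584 + 583 = 1167

1167


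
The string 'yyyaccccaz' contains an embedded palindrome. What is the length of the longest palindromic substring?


Scanning 'yyyaccccaz' for palindromic substrings.
Substring at positions 3-8: 'acccca'.
Check: reverse('acccca') = 'acccca' -> palindrome confirmed.
Neighbouring characters ('y' / 'z') break symmetry, so it cannot extend further.
No longer palindromic substring exists; longest length = 6

6


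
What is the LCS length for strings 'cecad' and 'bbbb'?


DP table for LCS of 'cecad' and 'bbbb':
       b  b  b  b
    0  0  0  0  0
  c 0  0  0  0  0
  e 0  0  0  0  0
  c 0  0  0  0  0
  a 0  0  0  0  0
  d 0  0  0  0  0
LCS length = 0

0


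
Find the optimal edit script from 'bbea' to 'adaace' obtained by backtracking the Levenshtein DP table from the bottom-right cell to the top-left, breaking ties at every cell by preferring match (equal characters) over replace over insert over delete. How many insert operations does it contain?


Edit distance = 5. Backtracking from cell (4, 6) with preference match > replace > insert > delete,
then listing the resulting alignment 'bbea' -> 'adaace' left to right:
  Step 1: replace b->a
  Step 2: replace b->d
  Step 3: replace e->a
  Step 4: keep 'a'
  Step 5: insert 'c' [insertion #1]
  Step 6: insert 'e' [insertion #2]
Total insertions: 2

2


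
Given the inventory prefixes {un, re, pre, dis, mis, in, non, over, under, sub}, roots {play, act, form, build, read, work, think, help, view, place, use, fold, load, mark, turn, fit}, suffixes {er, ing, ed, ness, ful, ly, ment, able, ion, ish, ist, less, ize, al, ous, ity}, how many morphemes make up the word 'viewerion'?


Segmenting 'viewerion' against the inventory:
  'view' -> root (morpheme 1)
  'er' -> suffix (morpheme 2)
  'ion' -> suffix (morpheme 3)
Total morphemes: 3

3


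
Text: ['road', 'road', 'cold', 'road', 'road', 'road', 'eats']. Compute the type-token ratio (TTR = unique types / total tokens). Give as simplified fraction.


Tokens: 7
Unique types: ('cold', 'eats', 'road') = 3
TTR = 3/7
Already in lowest terms.

3/7


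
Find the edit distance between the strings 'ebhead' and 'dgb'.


Building DP table for s1='ebhead' (len 6) and s2='dgb' (len 3):
       d  g  b
    0  1  2  3
  e 1  1  2  3
  b 2  2  2  2
  h 3  3  3  3
  e 4  4  4  4
  a 5  5  5  5
  d 6  5  6  6
Edit distance = dp[6][3] = 6

6


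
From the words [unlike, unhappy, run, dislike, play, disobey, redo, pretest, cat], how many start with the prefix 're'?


Checking each word for prefix 're':
  'unlike' -> no (count: 0)
  'unhappy' -> no (count: 0)
  'run' -> no (count: 0)
  'dislike' -> no (count: 0)
  'play' -> no (count: 0)
  'disobey' -> no (count: 0)
  'redo' -> YES, starts with 're' (count: 1)
  'pretest' -> no (count: 1)
  'cat' -> no (count: 1)
Total with prefix 're': 1

1


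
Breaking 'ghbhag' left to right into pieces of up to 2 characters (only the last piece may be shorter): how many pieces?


'ghbhag' has 6 characters.
Chunking with max size 2:
  Chunk 1: 'gh' (positions 0-1)
  Chunk 2: 'bh' (positions 2-3)
  Chunk 3: 'ag' (positions 4-5)
Total chunks: ceil(6 / 2) = 3

3


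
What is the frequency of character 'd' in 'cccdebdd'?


Scanning 'cccdebdd' for 'd':
  Position 3: 'd' -> MATCH (count: 1)
  Position 6: 'd' -> MATCH (count: 2)
  Position 7: 'd' -> MATCH (count: 3)
Total occurrences of 'd': 3

3


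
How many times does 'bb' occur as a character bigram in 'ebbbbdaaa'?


Scanning 'ebbbbdaaa' for bigram 'bb':
  Position 0: 'eb' -> no
  Position 1: 'bb' -> MATCH
  Position 2: 'bb' -> MATCH
  Position 3: 'bb' -> MATCH
  Position 4: 'bd' -> no
  Position 5: 'da' -> no
  Position 6: 'aa' -> no
  Position 7: 'aa' -> no
Total matches: 3

3


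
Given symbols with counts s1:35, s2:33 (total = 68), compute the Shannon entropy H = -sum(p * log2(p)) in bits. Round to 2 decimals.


Computing entropy H = -sum(p_i * log2(p_i)):
  s1: p = 35/68 = 0.5147, -p*log2(p) = 0.4932
  s2: p = 33/68 = 0.4853, -p*log2(p) = 0.5062
H = sum of terms = 0.9994
Rounded to 2 decimals: 1.00

1.00


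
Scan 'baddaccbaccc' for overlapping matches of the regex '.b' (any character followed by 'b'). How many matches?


Pattern: .b means any character followed by 'b'.
Scanning 'baddaccbaccc' position-by-position:
  Pos 0: window 'ba' -> no
  Pos 1: window 'ad' -> no
  Pos 2: window 'dd' -> no
  Pos 3: window 'da' -> no
  Pos 4: window 'ac' -> no
  Pos 5: window 'cc' -> no
  Pos 6: window 'cb' -> MATCH
  Pos 7: window 'ba' -> no
  Pos 8: window 'ac' -> no
  Pos 9: window 'cc' -> no
  Pos 10: window 'cc' -> no
  Pos 11: window 'c' -> no
Total matches: 1

1


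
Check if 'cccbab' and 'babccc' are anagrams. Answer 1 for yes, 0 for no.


Sort characters of 'cccbab': 'abbccc'
Sort characters of 'babccc': 'abbccc'
Sorted forms match -> they ARE anagrams
Result: 1

1


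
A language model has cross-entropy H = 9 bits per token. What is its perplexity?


Perplexity formula: PP = 2^H
H = 9
PP = 2^9
PP = 2^9 = 512

512


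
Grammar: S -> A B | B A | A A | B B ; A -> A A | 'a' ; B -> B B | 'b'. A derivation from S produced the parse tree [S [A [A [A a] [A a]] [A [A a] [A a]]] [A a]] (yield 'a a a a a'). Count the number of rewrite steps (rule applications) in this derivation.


Every bracketed nonterminal node [X ...] in the tree is produced by exactly one rule application.
Reading the tree off as a leftmost derivation:
  Step 1: S  =>  A A   (applied S -> A A)
  Step 2: A A  =>  A A A   (applied A -> A A)
  Step 3: A A A  =>  A A A A   (applied A -> A A)
  Step 4: A A A A  =>  a A A A   (applied A -> a)
  Step 5: a A A A  =>  a a A A   (applied A -> a)
  Step 6: a a A A  =>  a a A A A   (applied A -> A A)
  Step 7: a a A A A  =>  a a a A A   (applied A -> a)
  Step 8: a a a A A  =>  a a a a A   (applied A -> a)
  Step 9: a a a a A  =>  a a a a a   (applied A -> a)
Final yield: a a a a a
Total rewrite steps: 9

9


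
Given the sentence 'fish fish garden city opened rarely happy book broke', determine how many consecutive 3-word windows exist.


Word trigrams from [9] words:
  Trigram 1: (fish fish garden)
  Trigram 2: (fish garden city)
  Trigram 3: (garden city opened)
  Trigram 4: (city opened rarely)
  Trigram 5: (opened rarely happy)
  Trigram 6: (rarely happy book)
  Trigram 7: (happy book broke)
Total word trigrams: 9 - 2 = 7

7


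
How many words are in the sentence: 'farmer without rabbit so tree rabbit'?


Counting words by splitting on spaces:
  Word 1: 'farmer'
  Word 2: 'without'
  Word 3: 'rabbit'
  Word 4: 'so'
  Word 5: 'tree'
  Word 6: 'rabbit'
Total words: 6

6


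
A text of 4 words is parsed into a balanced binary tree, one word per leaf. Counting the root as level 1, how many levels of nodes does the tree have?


In a balanced binary tree with n leaves the deepest leaf is ceil(log2(n)) edges below the root,
so counting node levels inclusive of root and leaves gives ceil(log2(n)) + 1 levels.
log2(4) = 2.0000
ceil(2.0000) = 2
levels = 2 + 1 = 3

3


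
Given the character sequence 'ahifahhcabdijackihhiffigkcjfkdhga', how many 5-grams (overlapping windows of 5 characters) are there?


String 'ahifahhcabdijackihhiffigkcjfkdhga' has length L = 33.
Number of overlapping n-grams = L - n + 1
Substituting: 33 - 5 + 1 = 29

29


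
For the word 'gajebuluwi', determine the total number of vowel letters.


Scanning each character of 'gajebuluwi':
  Position 1: 'g' -> consonant (running count: 0)
  Position 2: 'a' -> vowel (running count: 1)
  Position 3: 'j' -> consonant (running count: 1)
  Position 4: 'e' -> vowel (running count: 2)
  Position 5: 'b' -> consonant (running count: 2)
  Position 6: 'u' -> vowel (running count: 3)
  Position 7: 'l' -> consonant (running count: 3)
  Position 8: 'u' -> vowel (running count: 4)
  Position 9: 'w' -> consonant (running count: 4)
  Position 10: 'i' -> vowel (running count: 5)
Total vowels: 5

5


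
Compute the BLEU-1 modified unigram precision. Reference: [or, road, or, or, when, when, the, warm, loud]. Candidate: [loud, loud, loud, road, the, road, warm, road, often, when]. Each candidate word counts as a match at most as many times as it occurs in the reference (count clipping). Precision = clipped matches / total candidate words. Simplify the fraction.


Reference word counts: {'loud': 1, 'or': 3, 'road': 1, 'the': 1, 'warm': 1, 'when': 2}
Checking each candidate word (with clipping):
  'loud' -> in reference (ref count 1, used 1/1) -> match (matches: 1)
  'loud' -> ref count 1 already used up (1/1) -> clipped, no match (matches: 1)
  'loud' -> ref count 1 already used up (1/1) -> clipped, no match (matches: 1)
  'road' -> in reference (ref count 1, used 1/1) -> match (matches: 2)
  'the' -> in reference (ref count 1, used 1/1) -> match (matches: 3)
  'road' -> ref count 1 already used up (1/1) -> clipped, no match (matches: 3)
  'warm' -> in reference (ref count 1, used 1/1) -> match (matches: 4)
  'road' -> ref count 1 already used up (1/1) -> clipped, no match (matches: 4)
  'often' -> not in reference -> no match (matches: 4)
  'when' -> in reference (ref count 2, used 1/2) -> match (matches: 5)
Clipped matches: 5, Candidate length: 10
Precision = 5/10 = 1/2

1/2


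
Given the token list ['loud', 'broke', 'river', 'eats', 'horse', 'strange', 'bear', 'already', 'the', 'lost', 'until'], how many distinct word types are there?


Listing all tokens and tracking unique types:
  Token 1: 'loud' -> NEW (unique so far: 1)
  Token 2: 'broke' -> NEW (unique so far: 2)
  Token 3: 'river' -> NEW (unique so far: 3)
  Token 4: 'eats' -> NEW (unique so far: 4)
  Token 5: 'horse' -> NEW (unique so far: 5)
  Token 6: 'strange' -> NEW (unique so far: 6)
  Token 7: 'bear' -> NEW (unique so far: 7)
  Token 8: 'already' -> NEW (unique so far: 8)
  Token 9: 'the' -> NEW (unique so far: 9)
  Token 10: 'lost' -> NEW (unique so far: 10)
  Token 11: 'until' -> NEW (unique so far: 11)
Unique types: ('already', 'bear', 'broke', 'eats', 'horse', 'lost', 'loud', 'river', 'strange', 'the', 'until')
Vocabulary size: 11

11


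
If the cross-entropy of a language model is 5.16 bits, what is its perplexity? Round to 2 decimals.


Perplexity formula: PP = 2^H
H = 5.16
PP = 2^5.16
Decompose: 2^5.16 = 2^5 * 2^0.16
2^5 = 32, 2^0.16 ~ 1.1172871
PP ~ 32 * 1.1172871 = 35.7531872
Rounded to 2 decimals: 35.75

35.75


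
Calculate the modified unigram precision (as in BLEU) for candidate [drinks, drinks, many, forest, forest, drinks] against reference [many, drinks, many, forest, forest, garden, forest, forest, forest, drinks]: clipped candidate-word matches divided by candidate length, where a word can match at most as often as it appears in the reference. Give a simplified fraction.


Reference word counts: {'drinks': 2, 'forest': 5, 'garden': 1, 'many': 2}
Checking each candidate word (with clipping):
  'drinks' -> in reference (ref count 2, used 1/2) -> match (matches: 1)
  'drinks' -> in reference (ref count 2, used 2/2) -> match (matches: 2)
  'many' -> in reference (ref count 2, used 1/2) -> match (matches: 3)
  'forest' -> in reference (ref count 5, used 1/5) -> match (matches: 4)
  'forest' -> in reference (ref count 5, used 2/5) -> match (matches: 5)
  'drinks' -> ref count 2 already used up (2/2) -> clipped, no match (matches: 5)
Clipped matches: 5, Candidate length: 6
Precision = 5/6

5/6


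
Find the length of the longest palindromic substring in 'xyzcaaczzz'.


Scanning 'xyzcaaczzz' for palindromic substrings.
Substring at positions 2-7: 'zcaacz'.
Check: reverse('zcaacz') = 'zcaacz' -> palindrome confirmed.
Neighbouring characters ('y' / 'z') break symmetry, so it cannot extend further.
No longer palindromic substring exists; longest length = 6

6


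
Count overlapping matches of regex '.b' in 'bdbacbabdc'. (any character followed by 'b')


Pattern: .b means any character followed by 'b'.
Scanning 'bdbacbabdc' position-by-position:
  Pos 0: window 'bd' -> no
  Pos 1: window 'db' -> MATCH
  Pos 2: window 'ba' -> no
  Pos 3: window 'ac' -> no
  Pos 4: window 'cb' -> MATCH
  Pos 5: window 'ba' -> no
  Pos 6: window 'ab' -> MATCH
  Pos 7: window 'bd' -> no
  Pos 8: window 'dc' -> no
  Pos 9: window 'c' -> no
Total matches: 3

3


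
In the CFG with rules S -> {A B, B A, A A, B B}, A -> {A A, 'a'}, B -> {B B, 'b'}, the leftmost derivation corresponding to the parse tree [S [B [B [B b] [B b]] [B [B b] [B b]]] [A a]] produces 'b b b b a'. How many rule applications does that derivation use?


Every bracketed nonterminal node [X ...] in the tree is produced by exactly one rule application.
Reading the tree off as a leftmost derivation:
  Step 1: S  =>  B A   (applied S -> B A)
  Step 2: B A  =>  B B A   (applied B -> B B)
  Step 3: B B A  =>  B B B A   (applied B -> B B)
  Step 4: B B B A  =>  b B B A   (applied B -> b)
  Step 5: b B B A  =>  b b B A   (applied B -> b)
  Step 6: b b B A  =>  b b B B A   (applied B -> B B)
  Step 7: b b B B A  =>  b b b B A   (applied B -> b)
  Step 8: b b b B A  =>  b b b b A   (applied B -> b)
  Step 9: b b b b A  =>  b b b b a   (applied A -> a)
Final yield: b b b b a
Total rewrite steps: 9

9


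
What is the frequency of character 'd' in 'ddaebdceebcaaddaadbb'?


Scanning 'ddaebdceebcaaddaadbb' for 'd':
  Position 0: 'd' -> MATCH (count: 1)
  Position 1: 'd' -> MATCH (count: 2)
  Position 5: 'd' -> MATCH (count: 3)
  Position 13: 'd' -> MATCH (count: 4)
  Position 14: 'd' -> MATCH (count: 5)
  Position 17: 'd' -> MATCH (count: 6)
Total occurrences of 'd': 6

6


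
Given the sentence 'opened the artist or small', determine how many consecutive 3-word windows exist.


Word trigrams from [5] words:
  Trigram 1: (opened the artist)
  Trigram 2: (the artist or)
  Trigram 3: (artist or small)
Total word trigrams: 5 - 2 = 3

3


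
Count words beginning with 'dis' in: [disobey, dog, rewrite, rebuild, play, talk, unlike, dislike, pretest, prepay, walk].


Checking each word for prefix 'dis':
  'disobey' -> YES, starts with 'dis' (count: 1)
  'dog' -> no (count: 1)
  'rewrite' -> no (count: 1)
  'rebuild' -> no (count: 1)
  'play' -> no (count: 1)
  'talk' -> no (count: 1)
  'unlike' -> no (count: 1)
  'dislike' -> YES, starts with 'dis' (count: 2)
  'pretest' -> no (count: 2)
  'prepay' -> no (count: 2)
  'walk' -> no (count: 2)
Total with prefix 'dis': 2

2


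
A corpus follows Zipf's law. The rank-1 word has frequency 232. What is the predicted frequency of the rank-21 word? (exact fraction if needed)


Zipf's law: freq(rank) = f1 / rank
f1 = 232, rank = 21
freq = 232 / 21
GCD(232, 21) = 1
Simplified: 232/21

232/21


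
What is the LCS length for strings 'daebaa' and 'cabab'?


DP table for LCS of 'daebaa' and 'cabab':
       c  a  b  a  b
    0  0  0  0  0  0
  d 0  0  0  0  0  0
  a 0  0  1  1  1  1
  e 0  0  1  1  1  1
  b 0  0  1  2  2  2
  a 0  0  1  2  3  3
  a 0  0  1  2  3  3
LCS: 'aba'
LCS length = 3

3


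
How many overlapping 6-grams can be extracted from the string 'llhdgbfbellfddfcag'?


String 'llhdgbfbellfddfcag' has length L = 18.
Number of overlapping n-grams = L - n + 1
Substituting: 18 - 6 + 1 = 13

13


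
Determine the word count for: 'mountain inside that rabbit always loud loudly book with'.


Counting words by splitting on spaces:
  Word 1: 'mountain'
  Word 2: 'inside'
  Word 3: 'that'
  Word 4: 'rabbit'
  Word 5: 'always'
  Word 6: 'loud'
  Word 7: 'loudly'
  Word 8: 'book'
  Word 9: 'with'
Total words: 9

9


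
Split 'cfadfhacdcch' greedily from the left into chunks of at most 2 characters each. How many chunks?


'cfadfhacdcch' has 12 characters.
Chunking with max size 2:
  Chunk 1: 'cf' (positions 0-1)
  Chunk 2: 'ad' (positions 2-3)
  Chunk 3: 'fh' (positions 4-5)
  Chunk 4: 'ac' (positions 6-7)
  Chunk 5: 'dc' (positions 8-9)
  Chunk 6: 'ch' (positions 10-11)
Total chunks: ceil(12 / 2) = 6

6


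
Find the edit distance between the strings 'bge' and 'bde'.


Building DP table for s1='bge' (len 3) and s2='bde' (len 3):
       b  d  e
    0  1  2  3
  b 1  0  1  2
  g 2  1  1  2
  e 3  2  2  1
Edit distance = dp[3][3] = 1

1


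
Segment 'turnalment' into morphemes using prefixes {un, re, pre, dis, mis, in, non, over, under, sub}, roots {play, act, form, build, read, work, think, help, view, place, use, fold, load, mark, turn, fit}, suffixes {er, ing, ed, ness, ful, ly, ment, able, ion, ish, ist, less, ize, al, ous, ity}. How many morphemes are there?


Segmenting 'turnalment' against the inventory:
  'turn' -> root (morpheme 1)
  'al' -> suffix (morpheme 2)
  'ment' -> suffix (morpheme 3)
Total morphemes: 3

3


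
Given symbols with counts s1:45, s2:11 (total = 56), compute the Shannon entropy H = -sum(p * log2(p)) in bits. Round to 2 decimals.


Computing entropy H = -sum(p_i * log2(p_i)):
  s1: p = 45/56 = 0.8036, -p*log2(p) = 0.2535
  s2: p = 11/56 = 0.1964, -p*log2(p) = 0.4612
H = sum of terms = 0.7147
Rounded to 2 decimals: 0.71

0.71


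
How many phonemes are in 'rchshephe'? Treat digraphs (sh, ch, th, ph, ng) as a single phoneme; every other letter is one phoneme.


Parsing 'rchshephe' greedily, digraphs first:
  'r' -> consonant phoneme (phonemes so far: 1)
  'ch' -> digraph (1 consonant phoneme) (phonemes so far: 2)
  'sh' -> digraph (1 consonant phoneme) (phonemes so far: 3)
  'e' -> vowel phoneme (phonemes so far: 4)
  'ph' -> digraph (1 consonant phoneme) (phonemes so far: 5)
  'e' -> vowel phoneme (phonemes so far: 6)
Total phonemes: 6

6


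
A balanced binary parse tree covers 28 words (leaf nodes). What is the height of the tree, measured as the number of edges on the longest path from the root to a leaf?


In a balanced binary tree with n leaves the deepest leaf is ceil(log2(n)) edges below the root.
log2(28) = 4.8074
ceil(4.8074) = 5
height (edges) = 5

5


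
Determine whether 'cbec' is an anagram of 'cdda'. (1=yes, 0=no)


Sort characters of 'cbec': 'bcce'
Sort characters of 'cdda': 'acdd'
Sorted forms differ -> they are NOT anagrams
Result: 0

0


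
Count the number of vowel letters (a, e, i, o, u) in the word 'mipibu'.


Scanning each character of 'mipibu':
  Position 1: 'm' -> consonant (running count: 0)
  Position 2: 'i' -> vowel (running count: 1)
  Position 3: 'p' -> consonant (running count: 1)
  Position 4: 'i' -> vowel (running count: 2)
  Position 5: 'b' -> consonant (running count: 2)
  Position 6: 'u' -> vowel (running count: 3)
Total vowels: 3

3


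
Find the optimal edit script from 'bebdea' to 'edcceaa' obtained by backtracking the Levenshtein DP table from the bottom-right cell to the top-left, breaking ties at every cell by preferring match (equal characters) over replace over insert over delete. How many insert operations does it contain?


Edit distance = 5. Backtracking from cell (6, 7) with preference match > replace > insert > delete,
then listing the resulting alignment 'bebdea' -> 'edcceaa' left to right:
  Step 1: replace b->e
  Step 2: replace e->d
  Step 3: replace b->c
  Step 4: replace d->c
  Step 5: keep 'e'
  Step 6: insert 'a' [insertion #1]
  Step 7: keep 'a'
Total insertions: 1

1


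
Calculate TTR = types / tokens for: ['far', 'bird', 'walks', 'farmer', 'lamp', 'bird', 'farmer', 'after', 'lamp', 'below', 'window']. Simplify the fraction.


Tokens: 11
Unique types: ('after', 'below', 'bird', 'far', 'farmer', 'lamp', 'walks', 'window') = 8
TTR = 8/11
Already in lowest terms.

8/11


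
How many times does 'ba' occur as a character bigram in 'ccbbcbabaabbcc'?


Scanning 'ccbbcbabaabbcc' for bigram 'ba':
  Position 0: 'cc' -> no
  Position 1: 'cb' -> no
  Position 2: 'bb' -> no
  Position 3: 'bc' -> no
  Position 4: 'cb' -> no
  Position 5: 'ba' -> MATCH
  Position 6: 'ab' -> no
  Position 7: 'ba' -> MATCH
  Position 8: 'aa' -> no
  Position 9: 'ab' -> no
  Position 10: 'bb' -> no
  Position 11: 'bc' -> no
  Position 12: 'cc' -> no
Total matches: 2

2


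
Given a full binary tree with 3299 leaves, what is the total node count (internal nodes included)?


Leaf nodes (terminals): 3299
Internal nodes = n - 1 = 3299 - 1 = 3298
Total = leaves + internal = 3299 + 3298 = 6597

6597


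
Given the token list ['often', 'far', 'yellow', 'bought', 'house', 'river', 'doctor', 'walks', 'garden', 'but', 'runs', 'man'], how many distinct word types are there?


Listing all tokens and tracking unique types:
  Token 1: 'often' -> NEW (unique so far: 1)
  Token 2: 'far' -> NEW (unique so far: 2)
  Token 3: 'yellow' -> NEW (unique so far: 3)
  Token 4: 'bought' -> NEW (unique so far: 4)
  Token 5: 'house' -> NEW (unique so far: 5)
  Token 6: 'river' -> NEW (unique so far: 6)
  Token 7: 'doctor' -> NEW (unique so far: 7)
  Token 8: 'walks' -> NEW (unique so far: 8)
  Token 9: 'garden' -> NEW (unique so far: 9)
  Token 10: 'but' -> NEW (unique so far: 10)
  Token 11: 'runs' -> NEW (unique so far: 11)
  Token 12: 'man' -> NEW (unique so far: 12)
Unique types: ('bought', 'but', 'doctor', 'far', 'garden', 'house', 'man', 'often', 'river', 'runs', 'walks', 'yellow')
Vocabulary size: 12

12


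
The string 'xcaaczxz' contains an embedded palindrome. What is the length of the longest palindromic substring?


Scanning 'xcaaczxz' for palindromic substrings.
Substring at positions 1-4: 'caac'.
Check: reverse('caac') = 'caac' -> palindrome confirmed.
Neighbouring characters ('x' / 'z') break symmetry, so it cannot extend further.
No longer palindromic substring exists; longest length = 4

4


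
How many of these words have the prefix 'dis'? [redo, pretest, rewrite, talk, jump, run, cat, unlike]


Checking each word for prefix 'dis':
  'redo' -> no (count: 0)
  'pretest' -> no (count: 0)
  'rewrite' -> no (count: 0)
  'talk' -> no (count: 0)
  'jump' -> no (count: 0)
  'run' -> no (count: 0)
  'cat' -> no (count: 0)
  'unlike' -> no (count: 0)
Total with prefix 'dis': 0

0


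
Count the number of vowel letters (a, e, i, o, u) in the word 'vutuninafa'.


Scanning each character of 'vutuninafa':
  Position 1: 'v' -> consonant (running count: 0)
  Position 2: 'u' -> vowel (running count: 1)
  Position 3: 't' -> consonant (running count: 1)
  Position 4: 'u' -> vowel (running count: 2)
  Position 5: 'n' -> consonant (running count: 2)
  Position 6: 'i' -> vowel (running count: 3)
  Position 7: 'n' -> consonant (running count: 3)
  Position 8: 'a' -> vowel (running count: 4)
  Position 9: 'f' -> consonant (running count: 4)
  Position 10: 'a' -> vowel (running count: 5)
Total vowels: 5

5


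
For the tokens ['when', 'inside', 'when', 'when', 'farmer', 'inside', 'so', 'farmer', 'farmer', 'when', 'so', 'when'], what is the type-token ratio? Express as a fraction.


Tokens: 12
Unique types: ('farmer', 'inside', 'so', 'when') = 4
TTR = 4/12
Simplify: divide both by 4 -> 1/3
TTR = 1/3

1/3


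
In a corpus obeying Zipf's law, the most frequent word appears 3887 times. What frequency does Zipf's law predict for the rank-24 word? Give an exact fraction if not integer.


Zipf's law: freq(rank) = f1 / rank
f1 = 3887, rank = 24
freq = 3887 / 24
GCD(3887, 24) = 1
Simplified: 3887/24

3887/24


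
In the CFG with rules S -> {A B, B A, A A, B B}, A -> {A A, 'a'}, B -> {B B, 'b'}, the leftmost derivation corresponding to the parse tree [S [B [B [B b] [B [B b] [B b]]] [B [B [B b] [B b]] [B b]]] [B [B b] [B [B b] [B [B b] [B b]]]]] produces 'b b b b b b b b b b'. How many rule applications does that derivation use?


Every bracketed nonterminal node [X ...] in the tree is produced by exactly one rule application.
Reading the tree off as a leftmost derivation:
  Step 1: S  =>  B B   (applied S -> B B)
  Step 2: B B  =>  B B B   (applied B -> B B)
  Step 3: B B B  =>  B B B B   (applied B -> B B)
  Step 4: B B B B  =>  b B B B   (applied B -> b)
  Step 5: b B B B  =>  b B B B B   (applied B -> B B)
  Step 6: b B B B B  =>  b b B B B   (applied B -> b)
  Step 7: b b B B B  =>  b b b B B   (applied B -> b)
  Step 8: b b b B B  =>  b b b B B B   (applied B -> B B)
  Step 9: b b b B B B  =>  b b b B B B B   (applied B -> B B)
  Step 10: b b b B B B B  =>  b b b b B B B   (applied B -> b)
  Step 11: b b b b B B B  =>  b b b b b B B   (applied B -> b)
  Step 12: b b b b b B B  =>  b b b b b b B   (applied B -> b)
  Step 13: b b b b b b B  =>  b b b b b b B B   (applied B -> B B)
  Step 14: b b b b b b B B  =>  b b b b b b b B   (applied B -> b)
  Step 15: b b b b b b b B  =>  b b b b b b b B B   (applied B -> B B)
  Step 16: b b b b b b b B B  =>  b b b b b b b b B   (applied B -> b)
  Step 17: b b b b b b b b B  =>  b b b b b b b b B B   (applied B -> B B)
  Step 18: b b b b b b b b B B  =>  b b b b b b b b b B   (applied B -> b)
  Step 19: b b b b b b b b b B  =>  b b b b b b b b b b   (applied B -> b)
Final yield: b b b b b b b b b b
Total rewrite steps: 19

19
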